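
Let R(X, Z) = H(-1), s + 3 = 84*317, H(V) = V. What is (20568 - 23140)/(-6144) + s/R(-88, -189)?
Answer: -40895357/1536 ≈ -26625.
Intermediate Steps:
s = 26625 (s = -3 + 84*317 = -3 + 26628 = 26625)
R(X, Z) = -1
(20568 - 23140)/(-6144) + s/R(-88, -189) = (20568 - 23140)/(-6144) + 26625/(-1) = -2572*(-1/6144) + 26625*(-1) = 643/1536 - 26625 = -40895357/1536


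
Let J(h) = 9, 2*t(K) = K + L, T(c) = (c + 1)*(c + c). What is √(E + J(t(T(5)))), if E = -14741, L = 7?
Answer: 2*I*√3683 ≈ 121.38*I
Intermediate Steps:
T(c) = 2*c*(1 + c) (T(c) = (1 + c)*(2*c) = 2*c*(1 + c))
t(K) = 7/2 + K/2 (t(K) = (K + 7)/2 = (7 + K)/2 = 7/2 + K/2)
√(E + J(t(T(5)))) = √(-14741 + 9) = √(-14732) = 2*I*√3683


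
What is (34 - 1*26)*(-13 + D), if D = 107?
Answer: 752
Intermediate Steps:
(34 - 1*26)*(-13 + D) = (34 - 1*26)*(-13 + 107) = (34 - 26)*94 = 8*94 = 752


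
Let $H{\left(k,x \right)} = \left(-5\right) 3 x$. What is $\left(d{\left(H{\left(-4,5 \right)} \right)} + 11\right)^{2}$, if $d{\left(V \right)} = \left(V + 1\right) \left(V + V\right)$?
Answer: $123454321$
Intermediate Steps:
$H{\left(k,x \right)} = - 15 x$
$d{\left(V \right)} = 2 V \left(1 + V\right)$ ($d{\left(V \right)} = \left(1 + V\right) 2 V = 2 V \left(1 + V\right)$)
$\left(d{\left(H{\left(-4,5 \right)} \right)} + 11\right)^{2} = \left(2 \left(\left(-15\right) 5\right) \left(1 - 75\right) + 11\right)^{2} = \left(2 \left(-75\right) \left(1 - 75\right) + 11\right)^{2} = \left(2 \left(-75\right) \left(-74\right) + 11\right)^{2} = \left(11100 + 11\right)^{2} = 11111^{2} = 123454321$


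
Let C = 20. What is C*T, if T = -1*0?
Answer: 0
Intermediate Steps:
T = 0
C*T = 20*0 = 0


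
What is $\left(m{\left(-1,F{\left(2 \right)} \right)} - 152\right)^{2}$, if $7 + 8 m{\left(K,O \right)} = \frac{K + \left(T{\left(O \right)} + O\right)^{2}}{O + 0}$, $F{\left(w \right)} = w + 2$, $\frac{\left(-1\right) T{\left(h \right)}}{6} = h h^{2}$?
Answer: $\frac{19462203049}{1024} \approx 1.9006 \cdot 10^{7}$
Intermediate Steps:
$T{\left(h \right)} = - 6 h^{3}$ ($T{\left(h \right)} = - 6 h h^{2} = - 6 h^{3}$)
$F{\left(w \right)} = 2 + w$
$m{\left(K,O \right)} = - \frac{7}{8} + \frac{K + \left(O - 6 O^{3}\right)^{2}}{8 O}$ ($m{\left(K,O \right)} = - \frac{7}{8} + \frac{\left(K + \left(- 6 O^{3} + O\right)^{2}\right) \frac{1}{O + 0}}{8} = - \frac{7}{8} + \frac{\left(K + \left(O - 6 O^{3}\right)^{2}\right) \frac{1}{O}}{8} = - \frac{7}{8} + \frac{\frac{1}{O} \left(K + \left(O - 6 O^{3}\right)^{2}\right)}{8} = - \frac{7}{8} + \frac{K + \left(O - 6 O^{3}\right)^{2}}{8 O}$)
$\left(m{\left(-1,F{\left(2 \right)} \right)} - 152\right)^{2} = \left(\frac{-1 - 7 \left(2 + 2\right) + \left(2 + 2\right)^{2} \left(-1 + 6 \left(2 + 2\right)^{2}\right)^{2}}{8 \left(2 + 2\right)} - 152\right)^{2} = \left(\frac{-1 - 28 + 4^{2} \left(-1 + 6 \cdot 4^{2}\right)^{2}}{8 \cdot 4} - 152\right)^{2} = \left(\frac{1}{8} \cdot \frac{1}{4} \left(-1 - 28 + 16 \left(-1 + 6 \cdot 16\right)^{2}\right) - 152\right)^{2} = \left(\frac{1}{8} \cdot \frac{1}{4} \left(-1 - 28 + 16 \left(-1 + 96\right)^{2}\right) - 152\right)^{2} = \left(\frac{1}{8} \cdot \frac{1}{4} \left(-1 - 28 + 16 \cdot 95^{2}\right) - 152\right)^{2} = \left(\frac{1}{8} \cdot \frac{1}{4} \left(-1 - 28 + 16 \cdot 9025\right) - 152\right)^{2} = \left(\frac{1}{8} \cdot \frac{1}{4} \left(-1 - 28 + 144400\right) - 152\right)^{2} = \left(\frac{1}{8} \cdot \frac{1}{4} \cdot 144371 - 152\right)^{2} = \left(\frac{144371}{32} - 152\right)^{2} = \left(\frac{139507}{32}\right)^{2} = \frac{19462203049}{1024}$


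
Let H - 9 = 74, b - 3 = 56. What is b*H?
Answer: 4897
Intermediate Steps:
b = 59 (b = 3 + 56 = 59)
H = 83 (H = 9 + 74 = 83)
b*H = 59*83 = 4897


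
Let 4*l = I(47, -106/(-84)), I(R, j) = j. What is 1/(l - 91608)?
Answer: -168/15390091 ≈ -1.0916e-5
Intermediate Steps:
l = 53/168 (l = (-106/(-84))/4 = (-106*(-1/84))/4 = (¼)*(53/42) = 53/168 ≈ 0.31548)
1/(l - 91608) = 1/(53/168 - 91608) = 1/(-15390091/168) = -168/15390091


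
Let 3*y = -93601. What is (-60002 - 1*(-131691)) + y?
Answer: 121466/3 ≈ 40489.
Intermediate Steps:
y = -93601/3 (y = (1/3)*(-93601) = -93601/3 ≈ -31200.)
(-60002 - 1*(-131691)) + y = (-60002 - 1*(-131691)) - 93601/3 = (-60002 + 131691) - 93601/3 = 71689 - 93601/3 = 121466/3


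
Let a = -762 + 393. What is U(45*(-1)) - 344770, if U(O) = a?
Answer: -345139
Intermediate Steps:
a = -369
U(O) = -369
U(45*(-1)) - 344770 = -369 - 344770 = -345139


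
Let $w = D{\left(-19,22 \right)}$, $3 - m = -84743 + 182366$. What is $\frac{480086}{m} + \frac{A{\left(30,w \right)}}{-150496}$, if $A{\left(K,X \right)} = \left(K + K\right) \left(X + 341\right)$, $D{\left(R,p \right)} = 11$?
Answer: $- \frac{1161136829}{229553430} \approx -5.0582$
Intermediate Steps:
$m = -97620$ ($m = 3 - \left(-84743 + 182366\right) = 3 - 97623 = -97620$)
$w = 11$
$A{\left(K,X \right)} = 2 K \left(341 + X\right)$
$\frac{480086}{m} + \frac{A{\left(30,w \right)}}{-150496} = \frac{480086}{-97620} + \frac{2 \cdot 30 \left(341 + 11\right)}{-150496} = 480086 \left(- \frac{1}{97620}\right) + 2 \cdot 30 \cdot 352 \left(- \frac{1}{150496}\right) = - \frac{240043}{48810} + 21120 \left(- \frac{1}{150496}\right) = - \frac{240043}{48810} - \frac{660}{4703} = - \frac{1161136829}{229553430}$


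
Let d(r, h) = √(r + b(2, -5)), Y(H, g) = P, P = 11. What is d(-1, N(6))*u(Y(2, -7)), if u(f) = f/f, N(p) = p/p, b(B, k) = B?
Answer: 1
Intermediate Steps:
Y(H, g) = 11
N(p) = 1
d(r, h) = √(2 + r) (d(r, h) = √(r + 2) = √(2 + r))
u(f) = 1
d(-1, N(6))*u(Y(2, -7)) = √(2 - 1)*1 = √1*1 = 1*1 = 1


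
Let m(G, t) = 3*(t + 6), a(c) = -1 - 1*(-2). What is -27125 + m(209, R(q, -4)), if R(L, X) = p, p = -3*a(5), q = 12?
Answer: -27116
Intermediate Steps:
a(c) = 1 (a(c) = -1 + 2 = 1)
p = -3 (p = -3*1 = -3)
R(L, X) = -3
m(G, t) = 18 + 3*t (m(G, t) = 3*(6 + t) = 18 + 3*t)
-27125 + m(209, R(q, -4)) = -27125 + (18 + 3*(-3)) = -27125 + (18 - 9) = -27125 + 9 = -27116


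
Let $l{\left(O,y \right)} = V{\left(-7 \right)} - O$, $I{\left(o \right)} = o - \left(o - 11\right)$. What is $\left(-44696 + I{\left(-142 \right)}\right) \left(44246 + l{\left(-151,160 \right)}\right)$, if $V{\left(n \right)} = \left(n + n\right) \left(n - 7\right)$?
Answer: $-1992638205$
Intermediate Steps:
$V{\left(n \right)} = 2 n \left(-7 + n\right)$
$I{\left(o \right)} = 11$ ($I{\left(o \right)} = o - \left(-11 + o\right) = 11$)
$l{\left(O,y \right)} = 196 - O$ ($l{\left(O,y \right)} = 2 \left(-7\right) \left(-7 - 7\right) - O = 2 \left(-7\right) \left(-14\right) - O = 196 - O$)
$\left(-44696 + I{\left(-142 \right)}\right) \left(44246 + l{\left(-151,160 \right)}\right) = \left(-44696 + 11\right) \left(44246 + \left(196 - -151\right)\right) = - 44685 \left(44246 + \left(196 + 151\right)\right) = - 44685 \left(44246 + 347\right) = \left(-44685\right) 44593 = -1992638205$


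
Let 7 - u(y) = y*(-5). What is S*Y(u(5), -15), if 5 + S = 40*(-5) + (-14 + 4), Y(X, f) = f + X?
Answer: -3655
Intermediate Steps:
u(y) = 7 + 5*y (u(y) = 7 - y*(-5) = 7 - (-5)*y = 7 + 5*y)
Y(X, f) = X + f
S = -215 (S = -5 + (40*(-5) + (-14 + 4)) = -5 + (-200 - 10) = -5 - 210 = -215)
S*Y(u(5), -15) = -215*((7 + 5*5) - 15) = -215*((7 + 25) - 15) = -215*(32 - 15) = -215*17 = -3655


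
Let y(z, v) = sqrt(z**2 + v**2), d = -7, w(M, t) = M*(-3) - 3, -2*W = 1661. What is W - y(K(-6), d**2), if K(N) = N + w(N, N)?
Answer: -1661/2 - sqrt(2482) ≈ -880.32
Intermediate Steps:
W = -1661/2 (W = -1/2*1661 = -1661/2 ≈ -830.50)
w(M, t) = -3 - 3*M (w(M, t) = -3*M - 3 = -3 - 3*M)
K(N) = -3 - 2*N (K(N) = N + (-3 - 3*N) = -3 - 2*N)
y(z, v) = sqrt(v**2 + z**2)
W - y(K(-6), d**2) = -1661/2 - sqrt(((-7)**2)**2 + (-3 - 2*(-6))**2) = -1661/2 - sqrt(49**2 + (-3 + 12)**2) = -1661/2 - sqrt(2401 + 9**2) = -1661/2 - sqrt(2401 + 81) = -1661/2 - sqrt(2482)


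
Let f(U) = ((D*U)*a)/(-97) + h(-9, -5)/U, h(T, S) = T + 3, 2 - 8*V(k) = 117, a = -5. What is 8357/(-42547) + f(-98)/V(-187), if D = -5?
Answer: -45529082631/23255977465 ≈ -1.9577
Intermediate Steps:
V(k) = -115/8 (V(k) = ¼ - ⅛*117 = ¼ - 117/8 = -115/8)
h(T, S) = 3 + T
f(U) = -6/U - 25*U/97 (f(U) = (-5*U*(-5))/(-97) + (3 - 9)/U = (25*U)*(-1/97) - 6/U = -25*U/97 - 6/U = -6/U - 25*U/97)
8357/(-42547) + f(-98)/V(-187) = 8357/(-42547) + (-6/(-98) - 25/97*(-98))/(-115/8) = 8357*(-1/42547) + (-6*(-1/98) + 2450/97)*(-8/115) = -8357/42547 + (3/49 + 2450/97)*(-8/115) = -8357/42547 + (120341/4753)*(-8/115) = -8357/42547 - 962728/546595 = -45529082631/23255977465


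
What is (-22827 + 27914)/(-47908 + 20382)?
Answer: -5087/27526 ≈ -0.18481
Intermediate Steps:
(-22827 + 27914)/(-47908 + 20382) = 5087/(-27526) = 5087*(-1/27526) = -5087/27526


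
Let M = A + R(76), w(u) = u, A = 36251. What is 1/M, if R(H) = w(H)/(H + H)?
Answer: 2/72503 ≈ 2.7585e-5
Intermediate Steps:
R(H) = 1/2 (R(H) = H/(H + H) = H/((2*H)) = H*(1/(2*H)) = 1/2)
M = 72503/2 (M = 36251 + 1/2 = 72503/2 ≈ 36252.)
1/M = 1/(72503/2) = 2/72503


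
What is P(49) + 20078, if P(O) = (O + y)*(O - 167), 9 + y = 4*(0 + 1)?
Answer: 14886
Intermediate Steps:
y = -5 (y = -9 + 4*(0 + 1) = -9 + 4*1 = -9 + 4 = -5)
P(O) = (-167 + O)*(-5 + O) (P(O) = (O - 5)*(O - 167) = (-5 + O)*(-167 + O) = (-167 + O)*(-5 + O))
P(49) + 20078 = (835 + 49² - 172*49) + 20078 = (835 + 2401 - 8428) + 20078 = -5192 + 20078 = 14886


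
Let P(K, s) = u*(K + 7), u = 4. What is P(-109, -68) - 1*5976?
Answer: -6384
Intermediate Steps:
P(K, s) = 28 + 4*K (P(K, s) = 4*(K + 7) = 4*(7 + K) = 28 + 4*K)
P(-109, -68) - 1*5976 = (28 + 4*(-109)) - 1*5976 = (28 - 436) - 5976 = -408 - 5976 = -6384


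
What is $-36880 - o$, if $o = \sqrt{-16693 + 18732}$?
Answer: $-36880 - \sqrt{2039} \approx -36925.0$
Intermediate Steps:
$o = \sqrt{2039} \approx 45.155$
$-36880 - o = -36880 - \sqrt{2039}$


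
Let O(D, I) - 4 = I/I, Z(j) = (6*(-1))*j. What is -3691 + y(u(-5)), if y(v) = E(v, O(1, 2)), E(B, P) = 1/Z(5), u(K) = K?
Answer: -110731/30 ≈ -3691.0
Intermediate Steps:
Z(j) = -6*j
O(D, I) = 5 (O(D, I) = 4 + I/I = 4 + 1 = 5)
E(B, P) = -1/30 (E(B, P) = 1/(-6*5) = 1/(-30) = -1/30)
y(v) = -1/30
-3691 + y(u(-5)) = -3691 - 1/30 = -110731/30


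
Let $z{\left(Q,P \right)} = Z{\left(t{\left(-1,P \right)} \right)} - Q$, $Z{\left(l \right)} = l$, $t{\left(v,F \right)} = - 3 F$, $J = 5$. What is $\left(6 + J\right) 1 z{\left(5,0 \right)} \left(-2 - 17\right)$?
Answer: $1045$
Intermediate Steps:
$z{\left(Q,P \right)} = - Q - 3 P$ ($z{\left(Q,P \right)} = - 3 P - Q = - Q - 3 P$)
$\left(6 + J\right) 1 z{\left(5,0 \right)} \left(-2 - 17\right) = \left(6 + 5\right) 1 \left(\left(-1\right) 5 - 0\right) \left(-2 - 17\right) = 11 \cdot 1 \left(-5 + 0\right) \left(-2 - 17\right) = 11 \left(-5\right) \left(-19\right) = \left(-55\right) \left(-19\right) = 1045$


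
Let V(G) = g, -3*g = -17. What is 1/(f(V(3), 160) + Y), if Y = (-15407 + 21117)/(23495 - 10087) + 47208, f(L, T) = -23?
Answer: 6704/316331095 ≈ 2.1193e-5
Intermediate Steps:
g = 17/3 (g = -1/3*(-17) = 17/3 ≈ 5.6667)
V(G) = 17/3
Y = 316485287/6704 (Y = 5710/13408 + 47208 = 5710*(1/13408) + 47208 = 2855/6704 + 47208 = 316485287/6704 ≈ 47208.)
1/(f(V(3), 160) + Y) = 1/(-23 + 316485287/6704) = 1/(316331095/6704) = 6704/316331095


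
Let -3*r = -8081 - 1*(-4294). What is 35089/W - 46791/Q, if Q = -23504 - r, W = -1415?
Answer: -2408449816/105133085 ≈ -22.909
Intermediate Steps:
r = 3787/3 (r = -(-8081 - 1*(-4294))/3 = -(-8081 + 4294)/3 = -⅓*(-3787) = 3787/3 ≈ 1262.3)
Q = -74299/3 (Q = -23504 - 1*3787/3 = -23504 - 3787/3 = -74299/3 ≈ -24766.)
35089/W - 46791/Q = 35089/(-1415) - 46791/(-74299/3) = 35089*(-1/1415) - 46791*(-3/74299) = -35089/1415 + 140373/74299 = -2408449816/105133085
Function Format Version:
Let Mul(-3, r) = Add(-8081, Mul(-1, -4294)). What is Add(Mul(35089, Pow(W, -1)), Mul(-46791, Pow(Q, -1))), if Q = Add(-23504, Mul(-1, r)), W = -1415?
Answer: Rational(-2408449816, 105133085) ≈ -22.909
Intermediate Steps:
r = Rational(3787, 3) (r = Mul(Rational(-1, 3), Add(-8081, Mul(-1, -4294))) = Mul(Rational(-1, 3), Add(-8081, 4294)) = Mul(Rational(-1, 3), -3787) = Rational(3787, 3) ≈ 1262.3)
Q = Rational(-74299, 3) (Q = Add(-23504, Mul(-1, Rational(3787, 3))) = Add(-23504, Rational(-3787, 3)) = Rational(-74299, 3) ≈ -24766.)
Add(Mul(35089, Pow(W, -1)), Mul(-46791, Pow(Q, -1))) = Add(Mul(35089, Pow(-1415, -1)), Mul(-46791, Pow(Rational(-74299, 3), -1))) = Add(Mul(35089, Rational(-1, 1415)), Mul(-46791, Rational(-3, 74299))) = Add(Rational(-35089, 1415), Rational(140373, 74299)) = Rational(-2408449816, 105133085)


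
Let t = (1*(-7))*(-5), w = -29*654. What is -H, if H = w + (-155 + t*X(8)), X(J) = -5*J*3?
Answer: 23321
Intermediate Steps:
w = -18966
t = 35 (t = -7*(-5) = 35)
X(J) = -15*J
H = -23321 (H = -18966 + (-155 + 35*(-15*8)) = -18966 + (-155 + 35*(-120)) = -18966 + (-155 - 4200) = -18966 - 4355 = -23321)
-H = -1*(-23321) = 23321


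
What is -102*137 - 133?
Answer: -14107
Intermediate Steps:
-102*137 - 133 = -13974 - 133 = -14107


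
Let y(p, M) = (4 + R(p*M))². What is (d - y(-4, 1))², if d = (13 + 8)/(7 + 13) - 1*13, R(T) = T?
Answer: 57121/400 ≈ 142.80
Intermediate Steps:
y(p, M) = (4 + M*p)² (y(p, M) = (4 + p*M)² = (4 + M*p)²)
d = -239/20 (d = 21/20 - 13 = -239/20 ≈ -11.950)
(d - y(-4, 1))² = (-239/20 - (4 + 1*(-4))²)² = (-239/20 - (4 - 4)²)² = (-239/20 - 1*0²)² = (-239/20 - 1*0)² = (-239/20 + 0)² = (-239/20)² = 57121/400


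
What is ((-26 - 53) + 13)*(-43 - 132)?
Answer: 11550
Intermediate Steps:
((-26 - 53) + 13)*(-43 - 132) = (-79 + 13)*(-175) = -66*(-175) = 11550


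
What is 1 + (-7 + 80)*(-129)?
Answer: -9416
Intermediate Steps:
1 + (-7 + 80)*(-129) = 1 + 73*(-129) = 1 - 9417 = -9416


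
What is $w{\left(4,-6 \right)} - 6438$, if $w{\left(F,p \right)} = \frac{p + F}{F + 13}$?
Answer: $- \frac{109448}{17} \approx -6438.1$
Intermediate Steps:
$w{\left(F,p \right)} = \frac{F + p}{13 + F}$
$w{\left(4,-6 \right)} - 6438 = \frac{4 - 6}{13 + 4} - 6438 = \frac{1}{17} \left(-2\right) - 6438 = - \frac{2}{17} - 6438 = - \frac{109448}{17}$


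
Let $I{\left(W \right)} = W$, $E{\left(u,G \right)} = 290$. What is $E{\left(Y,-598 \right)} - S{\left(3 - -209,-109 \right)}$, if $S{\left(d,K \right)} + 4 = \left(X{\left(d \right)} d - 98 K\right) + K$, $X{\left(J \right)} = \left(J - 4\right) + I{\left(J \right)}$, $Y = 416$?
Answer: $-99319$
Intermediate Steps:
$X{\left(J \right)} = -4 + 2 J$ ($X{\left(J \right)} = \left(J - 4\right) + J = \left(-4 + J\right) + J = -4 + 2 J$)
$S{\left(d,K \right)} = -4 - 97 K + d \left(-4 + 2 d\right)$ ($S{\left(d,K \right)} = -4 - \left(97 K - \left(-4 + 2 d\right) d\right) = -4 - \left(97 K - d \left(-4 + 2 d\right)\right) = -4 - 97 K + d \left(-4 + 2 d\right)$)
$E{\left(Y,-598 \right)} - S{\left(3 - -209,-109 \right)} = 290 - \left(-4 - -10573 + 2 \left(3 - -209\right) \left(-2 + \left(3 - -209\right)\right)\right) = 290 - \left(-4 + 10573 + 2 \left(3 + 209\right) \left(-2 + \left(3 + 209\right)\right)\right) = 290 - \left(-4 + 10573 + 2 \cdot 212 \left(-2 + 212\right)\right) = 290 - \left(-4 + 10573 + 2 \cdot 212 \cdot 210\right) = 290 - \left(-4 + 10573 + 89040\right) = 290 - 99609 = -99319$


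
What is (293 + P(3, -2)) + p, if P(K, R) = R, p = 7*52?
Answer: 655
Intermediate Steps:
p = 364
(293 + P(3, -2)) + p = (293 - 2) + 364 = 291 + 364 = 655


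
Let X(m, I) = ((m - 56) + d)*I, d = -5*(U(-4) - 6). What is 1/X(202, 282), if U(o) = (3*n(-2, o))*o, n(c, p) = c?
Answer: 1/15792 ≈ 6.3323e-5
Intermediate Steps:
U(o) = -6*o (U(o) = (3*(-2))*o = -6*o)
d = -90 (d = -5*(-6*(-4) - 6) = -5*(24 - 6) = -5*18 = -90)
X(m, I) = I*(-146 + m) (X(m, I) = ((m - 56) - 90)*I = ((-56 + m) - 90)*I = (-146 + m)*I = I*(-146 + m))
1/X(202, 282) = 1/(282*(-146 + 202)) = 1/(282*56) = 1/15792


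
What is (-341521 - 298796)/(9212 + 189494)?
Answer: -640317/198706 ≈ -3.2224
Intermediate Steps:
(-341521 - 298796)/(9212 + 189494) = -640317/198706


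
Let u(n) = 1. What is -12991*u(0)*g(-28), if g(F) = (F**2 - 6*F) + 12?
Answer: -12523324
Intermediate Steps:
g(F) = 12 + F**2 - 6*F
-12991*u(0)*g(-28) = -12991*1*(12 + (-28)**2 - 6*(-28)) = -12991*1*(12 + 784 + 168) = -12991*1*964 = -12991/(1/964) = -12991/1/964 = -12991*964 = -12523324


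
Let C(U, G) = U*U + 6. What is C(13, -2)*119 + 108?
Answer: 20933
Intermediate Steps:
C(U, G) = 6 + U**2 (C(U, G) = U**2 + 6 = 6 + U**2)
C(13, -2)*119 + 108 = (6 + 13**2)*119 + 108 = (6 + 169)*119 + 108 = 175*119 + 108 = 20825 + 108 = 20933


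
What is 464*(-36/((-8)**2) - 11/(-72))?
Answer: -1711/9 ≈ -190.11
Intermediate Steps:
464*(-36/((-8)**2) - 11/(-72)) = 464*(-36/64 - 11*(-1/72)) = 464*(-36*1/64 + 11/72) = 464*(-9/16 + 11/72) = 464*(-59/144) = -1711/9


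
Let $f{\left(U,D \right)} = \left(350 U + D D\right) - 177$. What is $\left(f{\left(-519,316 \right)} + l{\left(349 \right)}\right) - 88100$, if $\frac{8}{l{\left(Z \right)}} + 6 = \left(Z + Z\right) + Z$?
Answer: $- \frac{177043903}{1041} \approx -1.7007 \cdot 10^{5}$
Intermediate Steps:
$l{\left(Z \right)} = \frac{8}{-6 + 3 Z}$ ($l{\left(Z \right)} = \frac{8}{-6 + \left(\left(Z + Z\right) + Z\right)} = \frac{8}{-6 + \left(2 Z + Z\right)} = \frac{8}{-6 + 3 Z}$)
$f{\left(U,D \right)} = -177 + D^{2} + 350 U$ ($f{\left(U,D \right)} = \left(350 U + D^{2}\right) - 177 = \left(D^{2} + 350 U\right) - 177 = -177 + D^{2} + 350 U$)
$\left(f{\left(-519,316 \right)} + l{\left(349 \right)}\right) - 88100 = \left(\left(-177 + 316^{2} + 350 \left(-519\right)\right) + \frac{8}{3 \left(-2 + 349\right)}\right) - 88100 = \left(\left(-177 + 99856 - 181650\right) + \frac{8}{3 \cdot 347}\right) - 88100 = \left(-81971 + \frac{8}{3} \cdot \frac{1}{347}\right) - 88100 = \left(-81971 + \frac{8}{1041}\right) - 88100 = - \frac{85331803}{1041} - 88100 = - \frac{177043903}{1041}$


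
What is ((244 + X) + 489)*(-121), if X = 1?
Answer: -88814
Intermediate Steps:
((244 + X) + 489)*(-121) = ((244 + 1) + 489)*(-121) = (245 + 489)*(-121) = 734*(-121) = -88814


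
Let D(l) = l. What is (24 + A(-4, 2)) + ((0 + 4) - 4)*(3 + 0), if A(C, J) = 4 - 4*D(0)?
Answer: 28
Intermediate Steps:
A(C, J) = 4 (A(C, J) = 4 - 4*0 = 4 + 0 = 4)
(24 + A(-4, 2)) + ((0 + 4) - 4)*(3 + 0) = (24 + 4) + ((0 + 4) - 4)*(3 + 0) = 28 + (4 - 4)*3 = 28 + 0*3 = 28 + 0 = 28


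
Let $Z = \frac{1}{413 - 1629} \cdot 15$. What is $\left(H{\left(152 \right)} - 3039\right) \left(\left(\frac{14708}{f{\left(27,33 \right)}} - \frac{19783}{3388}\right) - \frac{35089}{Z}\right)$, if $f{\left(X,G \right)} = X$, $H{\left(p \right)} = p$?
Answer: $- \frac{3756812592569401}{457380} \approx -8.2138 \cdot 10^{9}$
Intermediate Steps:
$Z = - \frac{15}{1216}$ ($Z = \frac{1}{-1216} \cdot 15 = \left(- \frac{1}{1216}\right) 15 = - \frac{15}{1216} \approx -0.012336$)
$\left(H{\left(152 \right)} - 3039\right) \left(\left(\frac{14708}{f{\left(27,33 \right)}} - \frac{19783}{3388}\right) - \frac{35089}{Z}\right) = \left(152 - 3039\right) \left(\left(\frac{14708}{27} - \frac{19783}{3388}\right) - \frac{35089}{- \frac{15}{1216}}\right) = - 2887 \left(\left(14708 \cdot \frac{1}{27} - \frac{19783}{3388}\right) - - \frac{42668224}{15}\right) = - 2887 \left(\left(\frac{14708}{27} - \frac{19783}{3388}\right) + \frac{42668224}{15}\right) = - 2887 \left(\frac{49296563}{91476} + \frac{42668224}{15}\right) = \left(-2887\right) \frac{1301285969023}{457380} = - \frac{3756812592569401}{457380}$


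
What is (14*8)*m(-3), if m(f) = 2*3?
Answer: 672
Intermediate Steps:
m(f) = 6
(14*8)*m(-3) = (14*8)*6 = 112*6 = 672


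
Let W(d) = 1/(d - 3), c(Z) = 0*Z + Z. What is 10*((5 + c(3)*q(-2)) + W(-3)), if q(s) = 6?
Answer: 685/3 ≈ 228.33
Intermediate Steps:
c(Z) = Z (c(Z) = 0 + Z = Z)
W(d) = 1/(-3 + d)
10*((5 + c(3)*q(-2)) + W(-3)) = 10*((5 + 3*6) + 1/(-3 - 3)) = 10*((5 + 18) + 1/(-6)) = 10*(23 - ⅙) = 10*(137/6) = 685/3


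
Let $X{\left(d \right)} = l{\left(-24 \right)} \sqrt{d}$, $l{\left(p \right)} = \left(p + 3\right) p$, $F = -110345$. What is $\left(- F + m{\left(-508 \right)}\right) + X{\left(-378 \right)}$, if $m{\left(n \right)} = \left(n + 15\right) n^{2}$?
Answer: $-127115207 + 1512 i \sqrt{42} \approx -1.2712 \cdot 10^{8} + 9798.9 i$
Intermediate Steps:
$l{\left(p \right)} = p \left(3 + p\right)$ ($l{\left(p \right)} = \left(3 + p\right) p = p \left(3 + p\right)$)
$m{\left(n \right)} = n^{2} \left(15 + n\right)$ ($m{\left(n \right)} = \left(15 + n\right) n^{2} = n^{2} \left(15 + n\right)$)
$X{\left(d \right)} = 504 \sqrt{d}$ ($X{\left(d \right)} = - 24 \left(3 - 24\right) \sqrt{d} = \left(-24\right) \left(-21\right) \sqrt{d} = 504 \sqrt{d}$)
$\left(- F + m{\left(-508 \right)}\right) + X{\left(-378 \right)} = \left(\left(-1\right) \left(-110345\right) + \left(-508\right)^{2} \left(15 - 508\right)\right) + 504 \sqrt{-378} = \left(110345 + 258064 \left(-493\right)\right) + 504 \cdot 3 i \sqrt{42} = \left(110345 - 127225552\right) + 1512 i \sqrt{42} = -127115207 + 1512 i \sqrt{42}$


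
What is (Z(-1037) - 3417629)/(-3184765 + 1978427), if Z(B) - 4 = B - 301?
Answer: 3418963/1206338 ≈ 2.8342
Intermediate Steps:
Z(B) = -297 + B (Z(B) = 4 + (B - 301) = 4 + (-301 + B) = -297 + B)
(Z(-1037) - 3417629)/(-3184765 + 1978427) = ((-297 - 1037) - 3417629)/(-3184765 + 1978427) = (-1334 - 3417629)/(-1206338) = -3418963*(-1/1206338) = 3418963/1206338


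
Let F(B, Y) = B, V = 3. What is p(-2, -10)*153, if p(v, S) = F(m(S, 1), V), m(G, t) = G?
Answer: -1530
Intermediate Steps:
p(v, S) = S
p(-2, -10)*153 = -10*153 = -1530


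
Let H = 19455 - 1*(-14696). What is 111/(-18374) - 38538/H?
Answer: -711887973/627490474 ≈ -1.1345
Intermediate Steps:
H = 34151 (H = 19455 + 14696 = 34151)
111/(-18374) - 38538/H = 111/(-18374) - 38538/34151 = 111*(-1/18374) - 38538*1/34151 = -111/18374 - 38538/34151 = -711887973/627490474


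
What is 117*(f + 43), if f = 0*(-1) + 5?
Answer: 5616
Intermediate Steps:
f = 5 (f = 0 + 5 = 5)
117*(f + 43) = 117*(5 + 43) = 117*48 = 5616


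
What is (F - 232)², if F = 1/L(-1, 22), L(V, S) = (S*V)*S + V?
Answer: 12660975441/235225 ≈ 53825.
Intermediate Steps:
L(V, S) = V + V*S² (L(V, S) = V*S² + V = V + V*S²)
F = -1/485 (F = 1/(-(1 + 22²)) = 1/(-(1 + 484)) = 1/(-1*485) = 1/(-485) = -1/485 ≈ -0.0020619)
(F - 232)² = (-1/485 - 232)² = (-112521/485)² = 12660975441/235225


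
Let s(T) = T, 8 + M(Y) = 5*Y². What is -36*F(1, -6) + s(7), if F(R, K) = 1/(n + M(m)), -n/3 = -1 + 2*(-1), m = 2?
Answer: 37/7 ≈ 5.2857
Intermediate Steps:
M(Y) = -8 + 5*Y²
n = 9 (n = -3*(-1 + 2*(-1)) = -3*(-1 - 2) = -3*(-3) = 9)
F(R, K) = 1/21 (F(R, K) = 1/(9 + (-8 + 5*2²)) = 1/(9 + (-8 + 5*4)) = 1/(9 + (-8 + 20)) = 1/(9 + 12) = 1/21)
-36*F(1, -6) + s(7) = -36*1/21 + 7 = -12/7 + 7 = 37/7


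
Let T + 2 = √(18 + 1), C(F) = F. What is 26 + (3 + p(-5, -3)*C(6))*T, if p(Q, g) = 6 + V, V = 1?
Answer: -64 + 45*√19 ≈ 132.15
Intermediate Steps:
p(Q, g) = 7 (p(Q, g) = 6 + 1 = 7)
T = -2 + √19 (T = -2 + √(18 + 1) = -2 + √19 ≈ 2.3589)
26 + (3 + p(-5, -3)*C(6))*T = 26 + (3 + 7*6)*(-2 + √19) = 26 + (3 + 42)*(-2 + √19) = 26 + 45*(-2 + √19) = 26 + (-90 + 45*√19) = -64 + 45*√19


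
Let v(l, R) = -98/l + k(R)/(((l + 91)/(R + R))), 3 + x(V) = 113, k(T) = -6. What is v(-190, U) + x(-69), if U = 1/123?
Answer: 42615821/385605 ≈ 110.52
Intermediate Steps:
x(V) = 110 (x(V) = -3 + 113 = 110)
U = 1/123 ≈ 0.0081301
v(l, R) = -98/l - 12*R/(91 + l) (v(l, R) = -98/l - 6*(R + R)/(l + 91) = -98/l - 6*2*R/(91 + l) = -98/l - 12*R/(91 + l))
v(-190, U) + x(-69) = 2*(-4459 - 49*(-190) - 6*1/123*(-190))/(-190*(91 - 190)) + 110 = 2*(-1/190)*(-4459 + 9310 + 380/41)/(-99) + 110 = 2*(-1/190)*(-1/99)*(199271/41) + 110 = 199271/385605 + 110 = 42615821/385605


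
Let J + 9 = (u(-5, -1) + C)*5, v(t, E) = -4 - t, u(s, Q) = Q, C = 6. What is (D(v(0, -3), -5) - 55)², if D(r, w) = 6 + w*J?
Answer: 16641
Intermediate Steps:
J = 16 (J = -9 + (-1 + 6)*5 = -9 + 5*5 = -9 + 25 = 16)
D(r, w) = 6 + 16*w (D(r, w) = 6 + w*16 = 6 + 16*w)
(D(v(0, -3), -5) - 55)² = ((6 + 16*(-5)) - 55)² = ((6 - 80) - 55)² = (-74 - 55)² = (-129)² = 16641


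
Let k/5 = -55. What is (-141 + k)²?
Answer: 173056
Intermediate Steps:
k = -275 (k = 5*(-55) = -275)
(-141 + k)² = (-141 - 275)² = (-416)² = 173056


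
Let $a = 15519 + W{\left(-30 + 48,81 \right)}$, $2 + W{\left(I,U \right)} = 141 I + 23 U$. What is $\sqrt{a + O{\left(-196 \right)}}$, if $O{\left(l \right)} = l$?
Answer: $\sqrt{19722} \approx 140.44$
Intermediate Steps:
$W{\left(I,U \right)} = -2 + 23 U + 141 I$ ($W{\left(I,U \right)} = -2 + \left(141 I + 23 U\right) = -2 + \left(23 U + 141 I\right) = -2 + 23 U + 141 I$)
$a = 19918$ ($a = 15519 + \left(-2 + 23 \cdot 81 + 141 \left(-30 + 48\right)\right) = 15519 + \left(-2 + 1863 + 141 \cdot 18\right) = 15519 + \left(-2 + 1863 + 2538\right) = 15519 + 4399 = 19918$)
$\sqrt{a + O{\left(-196 \right)}} = \sqrt{19918 - 196} = \sqrt{19722}$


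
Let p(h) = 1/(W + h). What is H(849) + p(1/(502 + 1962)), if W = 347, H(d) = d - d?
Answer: 2464/855009 ≈ 0.0028818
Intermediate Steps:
H(d) = 0
p(h) = 1/(347 + h)
H(849) + p(1/(502 + 1962)) = 0 + 1/(347 + 1/(502 + 1962)) = 0 + 1/(347 + 1/2464) = 0 + 1/(855009/2464) = 0 + 2464/855009 = 2464/855009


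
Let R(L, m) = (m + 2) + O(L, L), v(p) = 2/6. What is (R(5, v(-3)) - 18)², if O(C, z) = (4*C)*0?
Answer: 2209/9 ≈ 245.44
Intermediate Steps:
v(p) = ⅓ (v(p) = 2*(⅙) = ⅓)
O(C, z) = 0
R(L, m) = 2 + m (R(L, m) = (m + 2) + 0 = (2 + m) + 0 = 2 + m)
(R(5, v(-3)) - 18)² = ((2 + ⅓) - 18)² = (7/3 - 18)² = (-47/3)² = 2209/9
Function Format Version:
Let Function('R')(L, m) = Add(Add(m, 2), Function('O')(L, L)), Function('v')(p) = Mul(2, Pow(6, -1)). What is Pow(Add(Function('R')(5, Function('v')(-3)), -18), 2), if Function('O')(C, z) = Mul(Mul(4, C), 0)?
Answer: Rational(2209, 9) ≈ 245.44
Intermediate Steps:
Function('v')(p) = Rational(1, 3) (Function('v')(p) = Mul(2, Rational(1, 6)) = Rational(1, 3))
Function('O')(C, z) = 0
Function('R')(L, m) = Add(2, m) (Function('R')(L, m) = Add(Add(m, 2), 0) = Add(Add(2, m), 0) = Add(2, m))
Pow(Add(Function('R')(5, Function('v')(-3)), -18), 2) = Pow(Add(Add(2, Rational(1, 3)), -18), 2) = Pow(Add(Rational(7, 3), -18), 2) = Pow(Rational(-47, 3), 2) = Rational(2209, 9)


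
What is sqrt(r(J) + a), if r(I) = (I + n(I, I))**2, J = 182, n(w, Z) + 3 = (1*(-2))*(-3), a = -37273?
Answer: 2*I*sqrt(762) ≈ 55.209*I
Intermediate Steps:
n(w, Z) = 3 (n(w, Z) = -3 + (1*(-2))*(-3) = -3 - 2*(-3) = -3 + 6 = 3)
r(I) = (3 + I)**2 (r(I) = (I + 3)**2 = (3 + I)**2)
sqrt(r(J) + a) = sqrt((3 + 182)**2 - 37273) = sqrt(185**2 - 37273) = sqrt(34225 - 37273) = sqrt(-3048) = 2*I*sqrt(762)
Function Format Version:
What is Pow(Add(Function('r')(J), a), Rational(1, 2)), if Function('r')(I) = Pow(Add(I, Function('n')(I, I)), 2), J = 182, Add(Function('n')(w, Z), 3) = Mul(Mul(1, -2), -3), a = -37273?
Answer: Mul(2, I, Pow(762, Rational(1, 2))) ≈ Mul(55.209, I)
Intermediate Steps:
Function('n')(w, Z) = 3 (Function('n')(w, Z) = Add(-3, Mul(Mul(1, -2), -3)) = Add(-3, Mul(-2, -3)) = Add(-3, 6) = 3)
Function('r')(I) = Pow(Add(3, I), 2) (Function('r')(I) = Pow(Add(I, 3), 2) = Pow(Add(3, I), 2))
Pow(Add(Function('r')(J), a), Rational(1, 2)) = Pow(Add(Pow(Add(3, 182), 2), -37273), Rational(1, 2)) = Pow(Add(Pow(185, 2), -37273), Rational(1, 2)) = Pow(Add(34225, -37273), Rational(1, 2)) = Pow(-3048, Rational(1, 2)) = Mul(2, I, Pow(762, Rational(1, 2)))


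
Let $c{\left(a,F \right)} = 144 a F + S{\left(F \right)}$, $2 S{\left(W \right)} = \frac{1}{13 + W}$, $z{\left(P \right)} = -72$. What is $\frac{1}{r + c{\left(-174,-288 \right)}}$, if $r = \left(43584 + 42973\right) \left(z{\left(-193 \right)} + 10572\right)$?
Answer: $\frac{550}{503835545399} \approx 1.0916 \cdot 10^{-9}$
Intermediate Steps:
$r = 908848500$ ($r = \left(43584 + 42973\right) \left(-72 + 10572\right) = 86557 \cdot 10500 = 908848500$)
$S{\left(W \right)} = \frac{1}{2 \left(13 + W\right)}$
$c{\left(a,F \right)} = \frac{1}{2 \left(13 + F\right)} + 144 F a$ ($c{\left(a,F \right)} = 144 a F + \frac{1}{2 \left(13 + F\right)} = 144 F a + \frac{1}{2 \left(13 + F\right)} = \frac{1}{2 \left(13 + F\right)} + 144 F a$)
$\frac{1}{r + c{\left(-174,-288 \right)}} = \frac{1}{908848500 + \frac{1 + 288 \left(-288\right) \left(-174\right) \left(13 - 288\right)}{2 \left(13 - 288\right)}} = \frac{1}{908848500 + \frac{1 + 288 \left(-288\right) \left(-174\right) \left(-275\right)}{2 \left(-275\right)}} = \frac{1}{908848500 + \frac{1}{2} \left(- \frac{1}{275}\right) \left(1 - 3968870400\right)} = \frac{1}{908848500 + \frac{1}{2} \left(- \frac{1}{275}\right) \left(-3968870399\right)} = \frac{1}{908848500 + \frac{3968870399}{550}} = \frac{1}{\frac{503835545399}{550}} = \frac{550}{503835545399}$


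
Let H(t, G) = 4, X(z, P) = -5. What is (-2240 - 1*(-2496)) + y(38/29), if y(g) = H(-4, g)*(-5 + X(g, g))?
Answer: 216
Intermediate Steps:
y(g) = -40 (y(g) = 4*(-5 - 5) = 4*(-10) = -40)
(-2240 - 1*(-2496)) + y(38/29) = (-2240 - 1*(-2496)) - 40 = (-2240 + 2496) - 40 = 256 - 40 = 216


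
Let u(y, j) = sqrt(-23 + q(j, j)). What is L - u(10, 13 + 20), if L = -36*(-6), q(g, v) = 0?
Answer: 216 - I*sqrt(23) ≈ 216.0 - 4.7958*I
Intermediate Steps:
L = 216
u(y, j) = I*sqrt(23) (u(y, j) = sqrt(-23 + 0) = sqrt(-23) = I*sqrt(23))
L - u(10, 13 + 20) = 216 - I*sqrt(23)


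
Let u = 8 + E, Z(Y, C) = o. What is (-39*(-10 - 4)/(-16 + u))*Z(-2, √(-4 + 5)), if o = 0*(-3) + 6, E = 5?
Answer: -1092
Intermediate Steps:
o = 6 (o = 0 + 6 = 6)
Z(Y, C) = 6
u = 13 (u = 8 + 5 = 13)
(-39*(-10 - 4)/(-16 + u))*Z(-2, √(-4 + 5)) = -39*(-10 - 4)/(-16 + 13)*6 = -(-546)/(-3)*6 = -(-546)*(-1)/3*6 = -39*14/3*6 = -182*6 = -1092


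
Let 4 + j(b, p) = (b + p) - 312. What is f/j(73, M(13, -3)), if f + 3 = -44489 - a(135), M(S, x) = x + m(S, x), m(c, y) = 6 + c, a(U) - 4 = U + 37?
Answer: 44668/227 ≈ 196.78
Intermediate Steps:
a(U) = 41 + U (a(U) = 4 + (U + 37) = 4 + (37 + U) = 41 + U)
M(S, x) = 6 + S + x (M(S, x) = x + (6 + S) = 6 + S + x)
j(b, p) = -316 + b + p (j(b, p) = -4 + ((b + p) - 312) = -4 + (-312 + b + p) = -316 + b + p)
f = -44668 (f = -3 + (-44489 - (41 + 135)) = -3 + (-44489 - 1*176) = -3 + (-44489 - 176) = -3 - 44665 = -44668)
f/j(73, M(13, -3)) = -44668/(-316 + 73 + (6 + 13 - 3)) = -44668/(-316 + 73 + 16) = -44668/(-227) = -44668*(-1/227) = 44668/227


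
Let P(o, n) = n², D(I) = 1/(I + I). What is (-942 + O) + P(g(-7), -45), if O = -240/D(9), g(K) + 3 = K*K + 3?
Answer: -3237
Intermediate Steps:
g(K) = K² (g(K) = -3 + (K*K + 3) = -3 + (K² + 3) = -3 + (3 + K²) = K²)
D(I) = 1/(2*I)
O = -4320 (O = -240/((½)/9) = -240/((½)*(⅑)) = -240/1/18 = -240*18 = -16*270 = -4320)
(-942 + O) + P(g(-7), -45) = (-942 - 4320) + (-45)² = -5262 + 2025 = -3237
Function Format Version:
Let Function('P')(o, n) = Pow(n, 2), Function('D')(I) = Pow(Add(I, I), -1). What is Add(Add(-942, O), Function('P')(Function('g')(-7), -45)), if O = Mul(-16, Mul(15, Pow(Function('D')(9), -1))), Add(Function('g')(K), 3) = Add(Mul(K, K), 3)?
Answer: -3237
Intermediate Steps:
Function('g')(K) = Pow(K, 2) (Function('g')(K) = Add(-3, Add(Mul(K, K), 3)) = Add(-3, Add(Pow(K, 2), 3)) = Add(-3, Add(3, Pow(K, 2))) = Pow(K, 2))
Function('D')(I) = Mul(Rational(1, 2), Pow(I, -1)) (Function('D')(I) = Pow(Mul(2, I), -1) = Mul(Rational(1, 2), Pow(I, -1)))
O = -4320 (O = Mul(-16, Mul(15, Pow(Mul(Rational(1, 2), Pow(9, -1)), -1))) = Mul(-16, Mul(15, Pow(Mul(Rational(1, 2), Rational(1, 9)), -1))) = Mul(-16, Mul(15, Pow(Rational(1, 18), -1))) = Mul(-16, Mul(15, 18)) = Mul(-16, 270) = -4320)
Add(Add(-942, O), Function('P')(Function('g')(-7), -45)) = Add(Add(-942, -4320), Pow(-45, 2)) = Add(-5262, 2025) = -3237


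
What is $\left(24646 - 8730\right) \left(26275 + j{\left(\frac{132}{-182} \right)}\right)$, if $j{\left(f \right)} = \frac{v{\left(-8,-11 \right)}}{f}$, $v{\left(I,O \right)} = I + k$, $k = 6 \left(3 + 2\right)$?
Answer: $\frac{1253130344}{3} \approx 4.1771 \cdot 10^{8}$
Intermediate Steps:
$k = 30$ ($k = 6 \cdot 5 = 30$)
$v{\left(I,O \right)} = 30 + I$ ($v{\left(I,O \right)} = I + 30 = 30 + I$)
$j{\left(f \right)} = \frac{22}{f}$ ($j{\left(f \right)} = \frac{30 - 8}{f} = \frac{22}{f}$)
$\left(24646 - 8730\right) \left(26275 + j{\left(\frac{132}{-182} \right)}\right) = \left(24646 - 8730\right) \left(26275 + \frac{22}{132 \frac{1}{-182}}\right) = 15916 \left(26275 + \frac{22}{132 \left(- \frac{1}{182}\right)}\right) = 15916 \left(26275 + \frac{22}{- \frac{66}{91}}\right) = 15916 \left(26275 + 22 \left(- \frac{91}{66}\right)\right) = 15916 \left(26275 - \frac{91}{3}\right) = 15916 \cdot \frac{78734}{3} = \frac{1253130344}{3}$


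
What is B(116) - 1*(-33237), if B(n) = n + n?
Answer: 33469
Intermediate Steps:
B(n) = 2*n
B(116) - 1*(-33237) = 2*116 - 1*(-33237) = 232 + 33237 = 33469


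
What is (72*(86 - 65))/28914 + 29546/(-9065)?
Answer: -140097794/43684235 ≈ -3.2071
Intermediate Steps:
(72*(86 - 65))/28914 + 29546/(-9065) = (72*21)*(1/28914) + 29546*(-1/9065) = 1512*(1/28914) - 29546/9065 = 252/4819 - 29546/9065 = -140097794/43684235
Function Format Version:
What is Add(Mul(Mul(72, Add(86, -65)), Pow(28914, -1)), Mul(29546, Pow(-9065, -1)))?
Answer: Rational(-140097794, 43684235) ≈ -3.2071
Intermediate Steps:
Add(Mul(Mul(72, Add(86, -65)), Pow(28914, -1)), Mul(29546, Pow(-9065, -1))) = Add(Mul(Mul(72, 21), Rational(1, 28914)), Mul(29546, Rational(-1, 9065))) = Add(Mul(1512, Rational(1, 28914)), Rational(-29546, 9065)) = Add(Rational(252, 4819), Rational(-29546, 9065)) = Rational(-140097794, 43684235)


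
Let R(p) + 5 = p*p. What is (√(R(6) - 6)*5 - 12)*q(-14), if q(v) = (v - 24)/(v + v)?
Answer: 247/14 ≈ 17.643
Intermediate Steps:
R(p) = -5 + p² (R(p) = -5 + p*p = -5 + p²)
q(v) = (-24 + v)/(2*v) (q(v) = (-24 + v)/((2*v)) = (-24 + v)*(1/(2*v)) = (-24 + v)/(2*v))
(√(R(6) - 6)*5 - 12)*q(-14) = (√((-5 + 6²) - 6)*5 - 12)*((½)*(-24 - 14)/(-14)) = (√((-5 + 36) - 6)*5 - 12)*((½)*(-1/14)*(-38)) = (√(31 - 6)*5 - 12)*(19/14) = (√25*5 - 12)*(19/14) = (5*5 - 12)*(19/14) = (25 - 12)*(19/14) = 13*(19/14) = 247/14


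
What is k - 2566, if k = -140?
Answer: -2706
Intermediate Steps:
k - 2566 = -140 - 2566 = -2706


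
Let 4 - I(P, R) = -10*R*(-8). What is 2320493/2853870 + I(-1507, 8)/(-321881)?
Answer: 748737668653/918606529470 ≈ 0.81508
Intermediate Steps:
I(P, R) = 4 - 80*R (I(P, R) = 4 - (-10*R)*(-8) = 4 - 80*R)
2320493/2853870 + I(-1507, 8)/(-321881) = 2320493/2853870 + (4 - 80*8)/(-321881) = 2320493*(1/2853870) + (4 - 640)*(-1/321881) = 2320493/2853870 - 636*(-1/321881) = 2320493/2853870 + 636/321881 = 748737668653/918606529470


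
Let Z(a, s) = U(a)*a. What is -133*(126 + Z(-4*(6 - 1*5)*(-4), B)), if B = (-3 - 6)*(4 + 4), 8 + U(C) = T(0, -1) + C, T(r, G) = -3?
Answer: -27398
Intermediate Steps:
U(C) = -11 + C (U(C) = -8 + (-3 + C) = -11 + C)
B = -72 (B = -9*8 = -72)
Z(a, s) = a*(-11 + a) (Z(a, s) = (-11 + a)*a = a*(-11 + a))
-133*(126 + Z(-4*(6 - 1*5)*(-4), B)) = -133*(126 + (-4*(6 - 1*5)*(-4))*(-11 - 4*(6 - 1*5)*(-4))) = -133*(126 + (-4*(6 - 5)*(-4))*(-11 - 4*(6 - 5)*(-4))) = -133*(126 + (-4*1*(-4))*(-11 - 4*1*(-4))) = -133*(126 + (-4*(-4))*(-11 - 4*(-4))) = -133*(126 + 16*(-11 + 16)) = -133*(126 + 16*5) = -133*(126 + 80) = -133*206 = -27398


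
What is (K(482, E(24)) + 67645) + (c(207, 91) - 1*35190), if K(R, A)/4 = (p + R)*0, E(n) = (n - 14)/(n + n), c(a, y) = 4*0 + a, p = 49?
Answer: 32662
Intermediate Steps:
c(a, y) = a (c(a, y) = 0 + a = a)
E(n) = (-14 + n)/(2*n) (E(n) = (-14 + n)/((2*n)) = (-14 + n)*(1/(2*n)) = (-14 + n)/(2*n))
K(R, A) = 0 (K(R, A) = 4*((49 + R)*0) = 4*0 = 0)
(K(482, E(24)) + 67645) + (c(207, 91) - 1*35190) = (0 + 67645) + (207 - 1*35190) = 67645 + (207 - 35190) = 67645 - 34983 = 32662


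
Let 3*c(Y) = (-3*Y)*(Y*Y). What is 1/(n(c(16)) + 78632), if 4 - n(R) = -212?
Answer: 1/78848 ≈ 1.2683e-5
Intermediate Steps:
c(Y) = -Y³ (c(Y) = ((-3*Y)*(Y*Y))/3 = ((-3*Y)*Y²)/3 = (-3*Y³)/3 = -Y³)
n(R) = 216 (n(R) = 4 - 1*(-212) = 4 + 212 = 216)
1/(n(c(16)) + 78632) = 1/(216 + 78632) = 1/78848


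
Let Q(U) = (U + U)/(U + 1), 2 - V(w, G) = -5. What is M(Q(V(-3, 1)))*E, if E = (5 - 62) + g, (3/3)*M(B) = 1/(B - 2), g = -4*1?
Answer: 244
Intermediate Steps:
g = -4
V(w, G) = 7 (V(w, G) = 2 - 1*(-5) = 2 + 5 = 7)
Q(U) = 2*U/(1 + U) (Q(U) = (2*U)/(1 + U) = 2*U/(1 + U))
M(B) = 1/(-2 + B) (M(B) = 1/(B - 2) = 1/(-2 + B))
E = -61 (E = (5 - 62) - 4 = -57 - 4 = -61)
M(Q(V(-3, 1)))*E = -61/(-2 + 2*7/(1 + 7)) = -61/(-2 + 2*7/8) = -61/(-2 + 2*7*(1/8)) = -61/(-2 + 7/4) = -61/(-1/4) = -4*(-61) = 244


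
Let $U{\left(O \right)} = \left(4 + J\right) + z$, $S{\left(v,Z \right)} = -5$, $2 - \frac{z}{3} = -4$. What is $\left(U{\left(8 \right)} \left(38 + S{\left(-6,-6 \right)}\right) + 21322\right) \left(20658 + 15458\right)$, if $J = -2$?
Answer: $793901912$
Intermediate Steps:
$z = 18$ ($z = 6 - -12 = 6 + 12 = 18$)
$U{\left(O \right)} = 20$ ($U{\left(O \right)} = \left(4 - 2\right) + 18 = 2 + 18 = 20$)
$\left(U{\left(8 \right)} \left(38 + S{\left(-6,-6 \right)}\right) + 21322\right) \left(20658 + 15458\right) = \left(20 \left(38 - 5\right) + 21322\right) \left(20658 + 15458\right) = \left(20 \cdot 33 + 21322\right) 36116 = \left(660 + 21322\right) 36116 = 21982 \cdot 36116 = 793901912$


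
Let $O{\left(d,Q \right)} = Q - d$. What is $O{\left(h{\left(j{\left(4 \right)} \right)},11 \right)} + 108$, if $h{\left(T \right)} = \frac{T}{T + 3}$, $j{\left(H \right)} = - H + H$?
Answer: $119$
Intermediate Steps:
$j{\left(H \right)} = 0$
$h{\left(T \right)} = \frac{T}{3 + T}$
$O{\left(h{\left(j{\left(4 \right)} \right)},11 \right)} + 108 = \left(11 - \frac{0}{3 + 0}\right) + 108 = \left(11 - \frac{0}{3}\right) + 108 = \left(11 - 0 \cdot \frac{1}{3}\right) + 108 = \left(11 - 0\right) + 108 = \left(11 + 0\right) + 108 = 11 + 108 = 119$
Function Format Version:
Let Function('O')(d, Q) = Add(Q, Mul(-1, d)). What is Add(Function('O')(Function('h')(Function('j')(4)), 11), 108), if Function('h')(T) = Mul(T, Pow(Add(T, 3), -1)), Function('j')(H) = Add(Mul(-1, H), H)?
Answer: 119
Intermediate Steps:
Function('j')(H) = 0
Function('h')(T) = Mul(T, Pow(Add(3, T), -1))
Add(Function('O')(Function('h')(Function('j')(4)), 11), 108) = Add(Add(11, Mul(-1, Mul(0, Pow(Add(3, 0), -1)))), 108) = Add(Add(11, Mul(-1, Mul(0, Pow(3, -1)))), 108) = Add(Add(11, Mul(-1, Mul(0, Rational(1, 3)))), 108) = Add(Add(11, Mul(-1, 0)), 108) = Add(Add(11, 0), 108) = Add(11, 108) = 119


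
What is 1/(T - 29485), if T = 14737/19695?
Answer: -19695/580692338 ≈ -3.3916e-5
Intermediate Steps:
T = 14737/19695 (T = 14737*(1/19695) = 14737/19695 ≈ 0.74826)
1/(T - 29485) = 1/(14737/19695 - 29485) = 1/(-580692338/19695) = -19695/580692338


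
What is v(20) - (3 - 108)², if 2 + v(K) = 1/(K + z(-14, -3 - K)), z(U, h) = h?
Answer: -33082/3 ≈ -11027.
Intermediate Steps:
v(K) = -7/3 (v(K) = -2 + 1/(K + (-3 - K)) = -2 + 1/(-3) = -2 - ⅓ = -7/3)
v(20) - (3 - 108)² = -7/3 - (3 - 108)² = -7/3 - 1*(-105)² = -7/3 - 1*11025 = -7/3 - 11025 = -33082/3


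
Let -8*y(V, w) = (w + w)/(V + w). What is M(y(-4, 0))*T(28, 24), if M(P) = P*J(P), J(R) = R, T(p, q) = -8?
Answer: 0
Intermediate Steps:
y(V, w) = -w/(4*(V + w)) (y(V, w) = -(w + w)/(8*(V + w)) = -2*w/(8*(V + w)) = -w/(4*(V + w)))
M(P) = P² (M(P) = P*P = P²)
M(y(-4, 0))*T(28, 24) = (-1*0/(4*(-4) + 4*0))²*(-8) = (-1*0/(-16 + 0))²*(-8) = (-1*0/(-16))²*(-8) = (-1*0*(-1/16))²*(-8) = 0²*(-8) = 0*(-8) = 0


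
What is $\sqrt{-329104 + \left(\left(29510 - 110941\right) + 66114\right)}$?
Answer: $21 i \sqrt{781} \approx 586.87 i$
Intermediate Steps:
$\sqrt{-329104 + \left(\left(29510 - 110941\right) + 66114\right)} = \sqrt{-329104 + \left(-81431 + 66114\right)} = \sqrt{-329104 - 15317} = \sqrt{-344421} = 21 i \sqrt{781}$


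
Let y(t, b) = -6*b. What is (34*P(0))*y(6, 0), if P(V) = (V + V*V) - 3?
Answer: 0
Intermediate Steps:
P(V) = -3 + V + V² (P(V) = (V + V²) - 3 = -3 + V + V²)
(34*P(0))*y(6, 0) = (34*(-3 + 0 + 0²))*(-6*0) = (34*(-3 + 0 + 0))*0 = (34*(-3))*0 = -102*0 = 0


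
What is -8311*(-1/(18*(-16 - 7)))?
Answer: -8311/414 ≈ -20.075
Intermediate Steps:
-8311*(-1/(18*(-16 - 7))) = -8311/((-18*(-23))) = -8311/414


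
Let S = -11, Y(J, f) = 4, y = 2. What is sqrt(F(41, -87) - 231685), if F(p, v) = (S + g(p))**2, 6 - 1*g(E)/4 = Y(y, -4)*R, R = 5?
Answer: 6*I*sqrt(6311) ≈ 476.65*I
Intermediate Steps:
g(E) = -56 (g(E) = 24 - 16*5 = 24 - 4*20 = 24 - 80 = -56)
F(p, v) = 4489 (F(p, v) = (-11 - 56)**2 = (-67)**2 = 4489)
sqrt(F(41, -87) - 231685) = sqrt(4489 - 231685) = sqrt(-227196) = 6*I*sqrt(6311)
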